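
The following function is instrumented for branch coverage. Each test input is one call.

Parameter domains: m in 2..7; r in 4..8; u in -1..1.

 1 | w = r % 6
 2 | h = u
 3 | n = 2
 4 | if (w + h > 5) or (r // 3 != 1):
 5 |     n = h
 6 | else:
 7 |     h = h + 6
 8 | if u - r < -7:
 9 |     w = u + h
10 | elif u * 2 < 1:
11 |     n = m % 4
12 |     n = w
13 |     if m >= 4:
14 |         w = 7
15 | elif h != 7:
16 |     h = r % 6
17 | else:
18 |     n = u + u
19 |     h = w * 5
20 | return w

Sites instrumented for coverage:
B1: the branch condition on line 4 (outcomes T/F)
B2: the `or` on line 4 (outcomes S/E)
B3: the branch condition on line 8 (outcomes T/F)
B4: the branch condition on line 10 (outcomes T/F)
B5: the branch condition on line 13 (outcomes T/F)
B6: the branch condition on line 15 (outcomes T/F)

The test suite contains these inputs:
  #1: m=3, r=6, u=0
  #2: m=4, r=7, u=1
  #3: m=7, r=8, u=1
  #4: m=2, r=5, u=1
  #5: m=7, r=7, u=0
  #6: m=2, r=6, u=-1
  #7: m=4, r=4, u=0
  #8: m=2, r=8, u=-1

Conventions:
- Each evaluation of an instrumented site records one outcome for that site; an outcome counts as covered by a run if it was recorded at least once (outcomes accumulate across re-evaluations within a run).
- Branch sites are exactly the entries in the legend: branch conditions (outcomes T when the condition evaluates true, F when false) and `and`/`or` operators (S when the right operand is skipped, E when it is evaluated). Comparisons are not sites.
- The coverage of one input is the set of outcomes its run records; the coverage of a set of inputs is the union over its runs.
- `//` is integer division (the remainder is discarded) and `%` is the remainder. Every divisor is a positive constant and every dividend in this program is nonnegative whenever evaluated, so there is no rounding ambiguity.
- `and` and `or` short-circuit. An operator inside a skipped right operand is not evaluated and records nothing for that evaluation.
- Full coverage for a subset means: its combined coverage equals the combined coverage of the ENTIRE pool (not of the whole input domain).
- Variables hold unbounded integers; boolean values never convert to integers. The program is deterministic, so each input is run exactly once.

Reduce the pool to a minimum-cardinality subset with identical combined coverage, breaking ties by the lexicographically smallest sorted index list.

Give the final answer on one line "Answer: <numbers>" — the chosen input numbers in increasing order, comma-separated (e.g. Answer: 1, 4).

input #1 (m=3, r=6, u=0): events B2->E, B1->T, B3->F, B4->T, B5->F; covers B1=T, B2=E, B3=F, B4=T, B5=F
input #2 (m=4, r=7, u=1): events B2->E, B1->T, B3->F, B4->F, B6->T; covers B1=T, B2=E, B3=F, B4=F, B6=T
input #3 (m=7, r=8, u=1): events B2->E, B1->T, B3->F, B4->F, B6->T; covers B1=T, B2=E, B3=F, B4=F, B6=T
input #4 (m=2, r=5, u=1): events B2->S, B1->T, B3->F, B4->F, B6->T; covers B1=T, B2=S, B3=F, B4=F, B6=T
input #5 (m=7, r=7, u=0): events B2->E, B1->T, B3->F, B4->T, B5->T; covers B1=T, B2=E, B3=F, B4=T, B5=T
input #6 (m=2, r=6, u=-1): events B2->E, B1->T, B3->F, B4->T, B5->F; covers B1=T, B2=E, B3=F, B4=T, B5=F
input #7 (m=4, r=4, u=0): events B2->E, B1->F, B3->F, B4->T, B5->T; covers B1=F, B2=E, B3=F, B4=T, B5=T
input #8 (m=2, r=8, u=-1): events B2->E, B1->T, B3->T; covers B1=T, B2=E, B3=T
the full pool covers 11 outcomes: B1=T, B1=F, B2=S, B2=E, B3=T, B3=F, B4=T, B4=F, B5=T, B5=F, B6=T
no size-1 subset reaches all 11 outcomes (best union: 5/11)
no size-2 subset reaches all 11 outcomes (best union: 9/11)
no size-3 subset reaches all 11 outcomes (best union: 10/11)
inputs {1, 4, 7, 8} (size 4) cover everything; no size-4 subset with a lexicographically smaller index list covers all 11

Answer: 1, 4, 7, 8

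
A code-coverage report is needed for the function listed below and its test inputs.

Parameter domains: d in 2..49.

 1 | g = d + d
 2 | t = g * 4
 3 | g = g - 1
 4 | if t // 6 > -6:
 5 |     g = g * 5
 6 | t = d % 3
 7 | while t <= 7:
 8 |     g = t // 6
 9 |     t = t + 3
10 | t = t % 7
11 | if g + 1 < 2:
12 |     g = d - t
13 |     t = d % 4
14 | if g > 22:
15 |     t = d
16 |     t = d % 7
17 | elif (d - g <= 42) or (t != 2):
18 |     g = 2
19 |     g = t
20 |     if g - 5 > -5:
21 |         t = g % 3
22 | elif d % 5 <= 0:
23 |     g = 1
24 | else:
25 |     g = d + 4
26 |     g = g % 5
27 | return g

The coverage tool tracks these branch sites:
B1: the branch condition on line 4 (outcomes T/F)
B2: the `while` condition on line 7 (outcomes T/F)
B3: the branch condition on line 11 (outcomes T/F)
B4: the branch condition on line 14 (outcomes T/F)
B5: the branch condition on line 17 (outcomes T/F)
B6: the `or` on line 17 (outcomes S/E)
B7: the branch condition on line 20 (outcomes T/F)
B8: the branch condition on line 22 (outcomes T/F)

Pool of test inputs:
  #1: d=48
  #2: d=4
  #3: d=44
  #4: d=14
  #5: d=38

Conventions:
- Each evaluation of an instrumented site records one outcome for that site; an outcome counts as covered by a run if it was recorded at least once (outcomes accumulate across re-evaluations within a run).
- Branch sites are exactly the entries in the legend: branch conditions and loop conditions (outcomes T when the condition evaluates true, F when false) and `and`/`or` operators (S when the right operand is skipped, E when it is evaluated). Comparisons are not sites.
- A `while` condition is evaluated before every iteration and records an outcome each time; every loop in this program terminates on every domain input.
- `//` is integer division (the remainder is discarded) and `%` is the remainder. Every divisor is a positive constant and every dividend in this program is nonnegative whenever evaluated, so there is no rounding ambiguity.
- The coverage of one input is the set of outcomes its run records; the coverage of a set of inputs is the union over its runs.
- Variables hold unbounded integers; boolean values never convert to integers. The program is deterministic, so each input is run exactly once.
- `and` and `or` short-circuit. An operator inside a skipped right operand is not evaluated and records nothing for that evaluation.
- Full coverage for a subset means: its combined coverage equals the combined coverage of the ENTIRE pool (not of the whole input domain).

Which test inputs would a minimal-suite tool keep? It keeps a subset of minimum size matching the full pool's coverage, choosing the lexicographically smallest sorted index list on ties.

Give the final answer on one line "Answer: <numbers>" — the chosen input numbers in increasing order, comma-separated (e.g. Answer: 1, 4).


input #1 (d=48): events B1->T, B2->T, B2->T, B2->T, B2->F, B3->F, B4->F, B6->E, B5->F, B8->F; covers B1=T, B2=T, B2=F, B3=F, B4=F, B5=F, B6=E, B8=F
input #2 (d=4): events B1->T, B2->T, B2->T, B2->T, B2->F, B3->F, B4->F, B6->S, B5->T, B7->T; covers B1=T, B2=T, B2=F, B3=F, B4=F, B5=T, B6=S, B7=T
input #3 (d=44): events B1->T, B2->T, B2->T, B2->F, B3->T, B4->T; covers B1=T, B2=T, B2=F, B3=T, B4=T
input #4 (d=14): events B1->T, B2->T, B2->T, B2->F, B3->T, B4->F, B6->S, B5->T, B7->T; covers B1=T, B2=T, B2=F, B3=T, B4=F, B5=T, B6=S, B7=T
input #5 (d=38): events B1->T, B2->T, B2->T, B2->F, B3->T, B4->T; covers B1=T, B2=T, B2=F, B3=T, B4=T
pool-wide coverage (13 outcomes): B1=T, B2=T, B2=F, B3=T, B3=F, B4=T, B4=F, B5=T, B5=F, B6=S, B6=E, B7=T, B8=F
size 1 is not enough: best union over all size-1 subsets is 8/13
size 2 is not enough: best union over all size-2 subsets is 12/13
the canonical winner is {1, 2, 3}: size 3, full 13-outcome coverage, earliest index list among size-3 covers
Answer: 1, 2, 3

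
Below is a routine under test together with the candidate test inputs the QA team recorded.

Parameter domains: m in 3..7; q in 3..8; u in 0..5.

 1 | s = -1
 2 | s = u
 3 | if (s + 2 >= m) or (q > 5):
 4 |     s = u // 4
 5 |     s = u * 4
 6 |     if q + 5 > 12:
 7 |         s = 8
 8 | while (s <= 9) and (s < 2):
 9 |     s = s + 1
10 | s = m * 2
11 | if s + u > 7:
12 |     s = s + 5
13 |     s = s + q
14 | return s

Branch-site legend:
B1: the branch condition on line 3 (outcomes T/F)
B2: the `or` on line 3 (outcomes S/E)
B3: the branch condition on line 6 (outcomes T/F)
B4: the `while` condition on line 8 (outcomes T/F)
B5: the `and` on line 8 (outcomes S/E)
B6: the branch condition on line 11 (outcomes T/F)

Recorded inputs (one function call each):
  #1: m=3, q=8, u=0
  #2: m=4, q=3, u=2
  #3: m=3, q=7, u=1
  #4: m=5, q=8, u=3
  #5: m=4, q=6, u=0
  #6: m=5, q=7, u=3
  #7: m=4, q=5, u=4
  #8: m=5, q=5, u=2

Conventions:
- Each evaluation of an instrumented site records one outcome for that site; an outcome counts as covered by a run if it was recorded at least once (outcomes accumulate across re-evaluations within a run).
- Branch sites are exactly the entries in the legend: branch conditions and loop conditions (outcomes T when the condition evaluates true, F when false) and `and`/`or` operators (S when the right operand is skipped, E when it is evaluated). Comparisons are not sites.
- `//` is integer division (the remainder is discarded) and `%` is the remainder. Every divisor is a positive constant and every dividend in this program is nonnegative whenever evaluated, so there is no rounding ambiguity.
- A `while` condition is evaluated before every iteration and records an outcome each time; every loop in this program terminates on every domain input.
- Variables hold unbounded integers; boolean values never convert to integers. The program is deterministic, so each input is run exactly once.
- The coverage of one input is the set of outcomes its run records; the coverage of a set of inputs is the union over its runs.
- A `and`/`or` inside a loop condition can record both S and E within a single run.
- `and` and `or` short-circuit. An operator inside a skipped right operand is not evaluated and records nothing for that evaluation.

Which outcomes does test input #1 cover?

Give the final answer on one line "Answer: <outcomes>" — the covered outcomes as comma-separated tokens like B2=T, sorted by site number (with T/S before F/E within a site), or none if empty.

Event log for input #1 (m=3, q=8, u=0):
  B2->E, B1->T, B3->T, B5->E, B4->F, B6->F
collecting distinct outcomes: B1=T, B2=E, B3=T, B4=F, B5=E, B6=F

Answer: B1=T, B2=E, B3=T, B4=F, B5=E, B6=F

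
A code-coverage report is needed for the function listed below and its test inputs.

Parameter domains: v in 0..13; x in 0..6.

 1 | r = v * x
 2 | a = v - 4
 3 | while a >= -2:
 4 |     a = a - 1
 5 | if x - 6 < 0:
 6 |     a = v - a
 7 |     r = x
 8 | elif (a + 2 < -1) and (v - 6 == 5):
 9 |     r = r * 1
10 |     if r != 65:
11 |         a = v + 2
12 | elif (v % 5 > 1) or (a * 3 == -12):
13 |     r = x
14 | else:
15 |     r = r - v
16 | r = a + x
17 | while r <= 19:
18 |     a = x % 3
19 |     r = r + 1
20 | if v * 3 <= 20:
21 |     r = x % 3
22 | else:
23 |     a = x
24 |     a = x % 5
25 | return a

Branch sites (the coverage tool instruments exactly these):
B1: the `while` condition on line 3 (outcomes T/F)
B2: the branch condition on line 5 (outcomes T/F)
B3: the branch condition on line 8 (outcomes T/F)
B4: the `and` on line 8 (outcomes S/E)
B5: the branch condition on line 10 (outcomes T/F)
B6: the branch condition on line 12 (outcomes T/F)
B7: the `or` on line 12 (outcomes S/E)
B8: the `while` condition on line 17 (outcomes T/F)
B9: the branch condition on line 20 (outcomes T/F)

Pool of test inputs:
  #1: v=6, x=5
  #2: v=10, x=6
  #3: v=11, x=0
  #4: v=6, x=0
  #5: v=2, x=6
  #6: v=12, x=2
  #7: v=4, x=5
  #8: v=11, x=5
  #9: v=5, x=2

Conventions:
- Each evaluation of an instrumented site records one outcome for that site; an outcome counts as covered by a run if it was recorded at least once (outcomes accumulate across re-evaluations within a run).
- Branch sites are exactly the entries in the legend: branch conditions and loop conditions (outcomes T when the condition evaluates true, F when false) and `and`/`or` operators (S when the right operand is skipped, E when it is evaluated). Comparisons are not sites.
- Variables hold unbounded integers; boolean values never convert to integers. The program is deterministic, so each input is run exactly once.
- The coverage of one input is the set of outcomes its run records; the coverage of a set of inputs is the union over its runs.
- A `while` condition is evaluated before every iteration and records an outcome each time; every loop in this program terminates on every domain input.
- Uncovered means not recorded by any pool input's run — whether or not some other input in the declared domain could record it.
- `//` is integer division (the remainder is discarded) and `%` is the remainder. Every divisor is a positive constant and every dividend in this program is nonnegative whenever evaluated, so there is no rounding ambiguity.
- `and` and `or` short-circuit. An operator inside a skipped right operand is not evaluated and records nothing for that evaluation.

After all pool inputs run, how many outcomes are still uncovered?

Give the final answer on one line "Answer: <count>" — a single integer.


run #1 (v=6, x=5) runs B1->T, B1->T, B1->T, B1->T, B1->T, B1->F, B2->T, B8->T, B8->T, B8->T, B8->T, B8->T, B8->T, B8->F, ...; records B1=T, B1=F, B2=T, B8=T, B8=F, B9=T
run #2 (v=10, x=6) runs B1->T, B1->T, B1->T, B1->T, B1->T, B1->T, B1->T, B1->T, B1->T, B1->F, B2->F, B4->S, B3->F, B7->E, ...; records B1=T, B1=F, B2=F, B3=F, B4=S, B6=F, B7=E, B8=T, B8=F, B9=F
run #3 (v=11, x=0) runs B1->T, B1->T, B1->T, B1->T, B1->T, B1->T, B1->T, B1->T, B1->T, B1->T, B1->F, B2->T, B8->T, B8->T, ...; records B1=T, B1=F, B2=T, B8=T, B8=F, B9=F
run #4 (v=6, x=0) runs B1->T, B1->T, B1->T, B1->T, B1->T, B1->F, B2->T, B8->T, B8->T, B8->T, B8->T, B8->T, B8->T, B8->T, ...; records B1=T, B1=F, B2=T, B8=T, B8=F, B9=T
run #5 (v=2, x=6) runs B1->T, B1->F, B2->F, B4->S, B3->F, B7->S, B6->T, B8->T, B8->T, B8->T, B8->T, B8->T, B8->T, B8->T, ...; records B1=T, B1=F, B2=F, B3=F, B4=S, B6=T, B7=S, B8=T, B8=F, B9=T
run #6 (v=12, x=2) runs B1->T, B1->T, B1->T, B1->T, B1->T, B1->T, B1->T, B1->T, B1->T, B1->T, B1->T, B1->F, B2->T, B8->T, ...; records B1=T, B1=F, B2=T, B8=T, B8=F, B9=F
run #7 (v=4, x=5) runs B1->T, B1->T, B1->T, B1->F, B2->T, B8->T, B8->T, B8->T, B8->T, B8->T, B8->T, B8->T, B8->T, B8->F, ...; records B1=T, B1=F, B2=T, B8=T, B8=F, B9=T
run #8 (v=11, x=5) runs B1->T, B1->T, B1->T, B1->T, B1->T, B1->T, B1->T, B1->T, B1->T, B1->T, B1->F, B2->T, B8->T, B8->F, ...; records B1=T, B1=F, B2=T, B8=T, B8=F, B9=F
run #9 (v=5, x=2) runs B1->T, B1->T, B1->T, B1->T, B1->F, B2->T, B8->T, B8->T, B8->T, B8->T, B8->T, B8->T, B8->T, B8->T, ...; records B1=T, B1=F, B2=T, B8=T, B8=F, B9=T
union over the pool: B1=T, B1=F, B2=T, B2=F, B3=F, B4=S, B6=T, B6=F, B7=S, B7=E, B8=T, B8=F, B9=T, B9=F
uncovered (4 of 18): B3=T, B4=E, B5=T, B5=F
Answer: 4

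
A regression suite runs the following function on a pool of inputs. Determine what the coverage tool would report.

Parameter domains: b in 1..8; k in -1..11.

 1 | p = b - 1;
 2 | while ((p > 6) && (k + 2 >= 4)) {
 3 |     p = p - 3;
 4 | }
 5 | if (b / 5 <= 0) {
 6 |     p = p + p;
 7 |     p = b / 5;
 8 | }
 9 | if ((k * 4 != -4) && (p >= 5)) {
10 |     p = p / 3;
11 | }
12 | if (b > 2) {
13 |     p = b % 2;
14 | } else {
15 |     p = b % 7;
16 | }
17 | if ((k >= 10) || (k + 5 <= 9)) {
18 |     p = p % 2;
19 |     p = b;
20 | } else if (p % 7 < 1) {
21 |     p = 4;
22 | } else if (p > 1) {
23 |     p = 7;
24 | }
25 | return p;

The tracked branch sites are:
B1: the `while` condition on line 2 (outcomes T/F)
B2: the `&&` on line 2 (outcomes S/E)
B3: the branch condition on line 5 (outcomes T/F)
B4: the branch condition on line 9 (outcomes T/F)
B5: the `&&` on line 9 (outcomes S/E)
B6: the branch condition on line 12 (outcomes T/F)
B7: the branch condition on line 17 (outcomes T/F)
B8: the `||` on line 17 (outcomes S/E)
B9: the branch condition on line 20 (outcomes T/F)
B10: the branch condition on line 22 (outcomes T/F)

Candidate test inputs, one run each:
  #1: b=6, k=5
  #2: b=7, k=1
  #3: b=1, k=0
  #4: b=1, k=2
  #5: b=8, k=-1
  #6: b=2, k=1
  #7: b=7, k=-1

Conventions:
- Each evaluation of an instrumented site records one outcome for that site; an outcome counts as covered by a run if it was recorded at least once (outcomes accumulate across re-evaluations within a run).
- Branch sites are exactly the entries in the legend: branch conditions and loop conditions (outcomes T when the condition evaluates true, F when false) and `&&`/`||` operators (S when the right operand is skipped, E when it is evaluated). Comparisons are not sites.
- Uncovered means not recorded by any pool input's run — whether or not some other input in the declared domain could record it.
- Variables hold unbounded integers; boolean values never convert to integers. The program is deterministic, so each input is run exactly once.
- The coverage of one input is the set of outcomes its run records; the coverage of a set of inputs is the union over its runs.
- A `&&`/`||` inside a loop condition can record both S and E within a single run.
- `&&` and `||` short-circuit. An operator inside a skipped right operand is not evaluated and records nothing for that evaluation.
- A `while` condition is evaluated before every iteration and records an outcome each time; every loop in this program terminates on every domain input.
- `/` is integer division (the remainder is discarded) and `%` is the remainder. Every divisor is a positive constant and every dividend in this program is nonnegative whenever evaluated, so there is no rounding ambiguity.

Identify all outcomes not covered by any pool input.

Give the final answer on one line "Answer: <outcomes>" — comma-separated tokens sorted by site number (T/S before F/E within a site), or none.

input #1 (b=6, k=5): events B2->S, B1->F, B3->F, B5->E, B4->T, B6->T, B8->E, B7->F, B9->T; covers B1=F, B2=S, B3=F, B4=T, B5=E, B6=T, B7=F, B8=E, B9=T
input #2 (b=7, k=1): events B2->S, B1->F, B3->F, B5->E, B4->T, B6->T, B8->E, B7->T; covers B1=F, B2=S, B3=F, B4=T, B5=E, B6=T, B7=T, B8=E
input #3 (b=1, k=0): events B2->S, B1->F, B3->T, B5->E, B4->F, B6->F, B8->E, B7->T; covers B1=F, B2=S, B3=T, B4=F, B5=E, B6=F, B7=T, B8=E
input #4 (b=1, k=2): events B2->S, B1->F, B3->T, B5->E, B4->F, B6->F, B8->E, B7->T; covers B1=F, B2=S, B3=T, B4=F, B5=E, B6=F, B7=T, B8=E
input #5 (b=8, k=-1): events B2->E, B1->F, B3->F, B5->S, B4->F, B6->T, B8->E, B7->T; covers B1=F, B2=E, B3=F, B4=F, B5=S, B6=T, B7=T, B8=E
input #6 (b=2, k=1): events B2->S, B1->F, B3->T, B5->E, B4->F, B6->F, B8->E, B7->T; covers B1=F, B2=S, B3=T, B4=F, B5=E, B6=F, B7=T, B8=E
input #7 (b=7, k=-1): events B2->S, B1->F, B3->F, B5->S, B4->F, B6->T, B8->E, B7->T; covers B1=F, B2=S, B3=F, B4=F, B5=S, B6=T, B7=T, B8=E
union over the pool: B1=F, B2=S, B2=E, B3=T, B3=F, B4=T, B4=F, B5=S, B5=E, B6=T, B6=F, B7=T, B7=F, B8=E, B9=T
uncovered (5 of 20): B1=T, B8=S, B9=F, B10=T, B10=F

Answer: B1=T, B8=S, B9=F, B10=T, B10=F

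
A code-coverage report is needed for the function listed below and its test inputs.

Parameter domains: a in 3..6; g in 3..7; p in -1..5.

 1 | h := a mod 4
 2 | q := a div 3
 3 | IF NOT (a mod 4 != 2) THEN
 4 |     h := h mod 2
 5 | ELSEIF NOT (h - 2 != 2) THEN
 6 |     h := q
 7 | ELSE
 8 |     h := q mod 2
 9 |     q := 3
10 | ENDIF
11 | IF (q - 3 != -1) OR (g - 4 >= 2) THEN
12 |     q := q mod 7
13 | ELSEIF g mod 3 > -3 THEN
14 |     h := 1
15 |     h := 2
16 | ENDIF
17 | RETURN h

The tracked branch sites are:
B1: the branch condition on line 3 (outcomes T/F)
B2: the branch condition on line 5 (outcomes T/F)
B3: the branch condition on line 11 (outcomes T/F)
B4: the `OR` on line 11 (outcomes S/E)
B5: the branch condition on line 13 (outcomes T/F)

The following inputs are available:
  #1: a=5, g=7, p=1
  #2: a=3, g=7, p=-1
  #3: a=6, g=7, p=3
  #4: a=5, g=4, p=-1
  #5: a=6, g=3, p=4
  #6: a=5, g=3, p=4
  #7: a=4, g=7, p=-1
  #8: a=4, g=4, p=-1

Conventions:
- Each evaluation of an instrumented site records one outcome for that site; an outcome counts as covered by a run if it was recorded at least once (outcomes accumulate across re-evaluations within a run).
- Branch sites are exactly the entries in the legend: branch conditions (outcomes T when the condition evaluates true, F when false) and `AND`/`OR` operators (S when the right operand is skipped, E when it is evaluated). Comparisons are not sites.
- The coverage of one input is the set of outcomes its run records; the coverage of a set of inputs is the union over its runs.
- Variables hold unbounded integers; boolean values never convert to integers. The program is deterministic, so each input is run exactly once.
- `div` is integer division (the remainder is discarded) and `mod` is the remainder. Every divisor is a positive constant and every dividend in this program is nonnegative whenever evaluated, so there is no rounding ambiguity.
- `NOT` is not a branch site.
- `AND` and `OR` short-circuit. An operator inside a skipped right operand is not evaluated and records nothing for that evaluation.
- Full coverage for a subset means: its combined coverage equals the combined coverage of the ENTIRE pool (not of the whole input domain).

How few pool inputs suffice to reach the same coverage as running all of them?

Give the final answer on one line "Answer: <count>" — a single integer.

#1 (a=5, g=7, p=1) -> B1->F, B2->F, B4->S, B3->T; covered: B1=F, B2=F, B3=T, B4=S
#2 (a=3, g=7, p=-1) -> B1->F, B2->F, B4->S, B3->T; covered: B1=F, B2=F, B3=T, B4=S
#3 (a=6, g=7, p=3) -> B1->T, B4->E, B3->T; covered: B1=T, B3=T, B4=E
#4 (a=5, g=4, p=-1) -> B1->F, B2->F, B4->S, B3->T; covered: B1=F, B2=F, B3=T, B4=S
#5 (a=6, g=3, p=4) -> B1->T, B4->E, B3->F, B5->T; covered: B1=T, B3=F, B4=E, B5=T
#6 (a=5, g=3, p=4) -> B1->F, B2->F, B4->S, B3->T; covered: B1=F, B2=F, B3=T, B4=S
#7 (a=4, g=7, p=-1) -> B1->F, B2->F, B4->S, B3->T; covered: B1=F, B2=F, B3=T, B4=S
#8 (a=4, g=4, p=-1) -> B1->F, B2->F, B4->S, B3->T; covered: B1=F, B2=F, B3=T, B4=S
union over all inputs: B1=T, B1=F, B2=F, B3=T, B3=F, B4=S, B4=E, B5=T (8 outcomes)
checked all size-1 subsets: none covers 8 outcomes (max 4/8)
inputs {1, 5} (size 2) cover everything; no size-2 subset with a lexicographically smaller index list covers all 8

Answer: 2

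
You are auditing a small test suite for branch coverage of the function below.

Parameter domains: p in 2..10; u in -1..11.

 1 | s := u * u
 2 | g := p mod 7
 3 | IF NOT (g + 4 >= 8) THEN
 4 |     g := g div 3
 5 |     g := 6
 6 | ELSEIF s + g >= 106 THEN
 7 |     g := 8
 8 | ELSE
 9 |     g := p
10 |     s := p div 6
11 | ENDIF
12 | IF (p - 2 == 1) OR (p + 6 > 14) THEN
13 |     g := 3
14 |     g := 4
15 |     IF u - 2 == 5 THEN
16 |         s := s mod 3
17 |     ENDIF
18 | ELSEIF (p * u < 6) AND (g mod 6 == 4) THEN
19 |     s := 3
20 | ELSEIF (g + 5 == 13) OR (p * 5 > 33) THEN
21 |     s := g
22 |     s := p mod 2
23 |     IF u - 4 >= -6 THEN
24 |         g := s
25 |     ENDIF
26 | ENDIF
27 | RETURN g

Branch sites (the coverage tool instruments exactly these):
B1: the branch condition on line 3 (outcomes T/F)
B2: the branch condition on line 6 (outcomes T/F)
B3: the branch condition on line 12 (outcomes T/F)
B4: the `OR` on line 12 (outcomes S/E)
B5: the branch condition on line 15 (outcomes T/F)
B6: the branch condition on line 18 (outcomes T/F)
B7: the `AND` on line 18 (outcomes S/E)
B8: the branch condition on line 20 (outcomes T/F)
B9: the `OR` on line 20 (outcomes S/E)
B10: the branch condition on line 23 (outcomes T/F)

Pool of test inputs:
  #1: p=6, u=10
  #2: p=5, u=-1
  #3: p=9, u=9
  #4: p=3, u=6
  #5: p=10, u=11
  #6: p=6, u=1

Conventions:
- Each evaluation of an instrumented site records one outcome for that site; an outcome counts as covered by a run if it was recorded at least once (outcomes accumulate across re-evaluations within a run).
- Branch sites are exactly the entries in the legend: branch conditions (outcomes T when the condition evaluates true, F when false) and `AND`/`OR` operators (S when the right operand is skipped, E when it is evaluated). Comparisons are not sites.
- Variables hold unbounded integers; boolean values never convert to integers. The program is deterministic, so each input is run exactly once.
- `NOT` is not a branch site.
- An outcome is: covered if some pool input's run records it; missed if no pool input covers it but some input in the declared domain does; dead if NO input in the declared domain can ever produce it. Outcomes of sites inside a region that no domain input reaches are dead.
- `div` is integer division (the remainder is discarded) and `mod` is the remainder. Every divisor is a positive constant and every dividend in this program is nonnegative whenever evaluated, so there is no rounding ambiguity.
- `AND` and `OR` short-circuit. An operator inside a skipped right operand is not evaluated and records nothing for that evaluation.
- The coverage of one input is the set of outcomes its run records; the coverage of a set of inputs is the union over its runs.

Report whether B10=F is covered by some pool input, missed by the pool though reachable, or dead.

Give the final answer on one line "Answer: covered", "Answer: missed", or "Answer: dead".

no pool input records B10=F
checking all 117 inputs in the declared domain: B10=F is never recorded -> dead

Answer: dead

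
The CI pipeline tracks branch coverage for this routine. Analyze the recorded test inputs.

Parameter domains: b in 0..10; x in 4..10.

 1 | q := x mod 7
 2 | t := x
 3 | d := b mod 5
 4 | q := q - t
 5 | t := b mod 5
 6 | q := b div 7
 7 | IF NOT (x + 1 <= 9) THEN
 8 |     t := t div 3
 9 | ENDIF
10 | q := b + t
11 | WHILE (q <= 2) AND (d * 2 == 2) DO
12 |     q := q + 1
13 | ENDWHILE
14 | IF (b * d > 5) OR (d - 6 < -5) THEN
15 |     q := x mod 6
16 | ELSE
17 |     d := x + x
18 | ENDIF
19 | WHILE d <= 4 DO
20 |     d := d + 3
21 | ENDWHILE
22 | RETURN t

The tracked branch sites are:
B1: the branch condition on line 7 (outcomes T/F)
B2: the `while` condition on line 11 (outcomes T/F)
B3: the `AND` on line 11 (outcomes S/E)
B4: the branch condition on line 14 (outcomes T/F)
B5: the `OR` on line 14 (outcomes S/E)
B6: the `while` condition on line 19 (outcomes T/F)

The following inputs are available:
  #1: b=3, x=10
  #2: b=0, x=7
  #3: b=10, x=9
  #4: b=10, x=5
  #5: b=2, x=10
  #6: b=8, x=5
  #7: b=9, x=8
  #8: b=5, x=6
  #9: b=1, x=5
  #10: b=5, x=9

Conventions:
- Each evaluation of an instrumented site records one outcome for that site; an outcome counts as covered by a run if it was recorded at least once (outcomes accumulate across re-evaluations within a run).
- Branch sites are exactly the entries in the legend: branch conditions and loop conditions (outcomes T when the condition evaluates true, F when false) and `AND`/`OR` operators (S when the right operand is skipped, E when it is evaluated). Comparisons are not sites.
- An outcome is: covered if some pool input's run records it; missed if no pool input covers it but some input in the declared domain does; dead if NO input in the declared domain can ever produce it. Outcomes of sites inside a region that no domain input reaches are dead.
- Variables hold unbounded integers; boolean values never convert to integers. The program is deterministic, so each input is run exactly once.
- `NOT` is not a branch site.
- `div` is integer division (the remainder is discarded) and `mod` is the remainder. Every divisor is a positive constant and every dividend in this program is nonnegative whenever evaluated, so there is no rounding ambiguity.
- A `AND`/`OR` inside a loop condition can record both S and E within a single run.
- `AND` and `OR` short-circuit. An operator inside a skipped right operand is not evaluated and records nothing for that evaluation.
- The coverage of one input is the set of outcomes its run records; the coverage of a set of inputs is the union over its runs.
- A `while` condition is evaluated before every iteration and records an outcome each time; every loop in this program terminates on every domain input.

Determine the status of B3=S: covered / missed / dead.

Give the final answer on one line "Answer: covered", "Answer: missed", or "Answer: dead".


B3=S is recorded by pool input(s) 1, 3, 4, 6, 7, 8, 9, 10 -> covered
Answer: covered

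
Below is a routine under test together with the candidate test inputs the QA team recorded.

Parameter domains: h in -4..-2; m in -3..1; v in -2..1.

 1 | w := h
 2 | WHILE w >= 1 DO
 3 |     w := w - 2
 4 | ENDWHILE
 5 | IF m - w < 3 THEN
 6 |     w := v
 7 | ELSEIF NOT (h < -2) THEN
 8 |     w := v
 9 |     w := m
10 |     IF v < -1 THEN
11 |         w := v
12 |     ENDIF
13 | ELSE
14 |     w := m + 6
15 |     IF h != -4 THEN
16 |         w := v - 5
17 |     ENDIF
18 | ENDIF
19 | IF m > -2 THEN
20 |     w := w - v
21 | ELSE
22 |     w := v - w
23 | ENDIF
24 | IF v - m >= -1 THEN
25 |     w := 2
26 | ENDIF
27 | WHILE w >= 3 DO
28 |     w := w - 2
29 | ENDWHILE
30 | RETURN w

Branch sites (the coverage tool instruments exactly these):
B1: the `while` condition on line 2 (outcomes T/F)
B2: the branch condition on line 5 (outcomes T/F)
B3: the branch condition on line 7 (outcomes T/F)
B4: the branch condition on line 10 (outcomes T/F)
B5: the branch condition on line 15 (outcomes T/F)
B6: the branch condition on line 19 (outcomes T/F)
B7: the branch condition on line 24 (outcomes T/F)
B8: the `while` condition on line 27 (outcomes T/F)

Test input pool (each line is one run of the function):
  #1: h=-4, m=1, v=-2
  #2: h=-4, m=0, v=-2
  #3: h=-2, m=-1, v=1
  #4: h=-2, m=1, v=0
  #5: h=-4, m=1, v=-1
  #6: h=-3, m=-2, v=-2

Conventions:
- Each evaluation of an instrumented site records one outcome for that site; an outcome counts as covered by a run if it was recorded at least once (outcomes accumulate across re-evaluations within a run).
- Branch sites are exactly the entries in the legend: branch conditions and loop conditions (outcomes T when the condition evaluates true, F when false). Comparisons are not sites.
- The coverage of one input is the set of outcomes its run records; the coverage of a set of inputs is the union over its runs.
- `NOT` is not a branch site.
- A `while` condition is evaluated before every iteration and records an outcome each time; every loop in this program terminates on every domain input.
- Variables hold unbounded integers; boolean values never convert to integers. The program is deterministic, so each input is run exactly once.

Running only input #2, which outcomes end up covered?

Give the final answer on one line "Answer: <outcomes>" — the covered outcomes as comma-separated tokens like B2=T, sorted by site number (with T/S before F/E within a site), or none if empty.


Running input #2 (h=-4, m=0, v=-2), event by event:
  B1->F, B2->F, B3->F, B5->F, B6->T, B7->F, B8->T, B8->T, B8->T, B8->F
as a set, this run covers: B1=F, B2=F, B3=F, B5=F, B6=T, B7=F, B8=T, B8=F
Answer: B1=F, B2=F, B3=F, B5=F, B6=T, B7=F, B8=T, B8=F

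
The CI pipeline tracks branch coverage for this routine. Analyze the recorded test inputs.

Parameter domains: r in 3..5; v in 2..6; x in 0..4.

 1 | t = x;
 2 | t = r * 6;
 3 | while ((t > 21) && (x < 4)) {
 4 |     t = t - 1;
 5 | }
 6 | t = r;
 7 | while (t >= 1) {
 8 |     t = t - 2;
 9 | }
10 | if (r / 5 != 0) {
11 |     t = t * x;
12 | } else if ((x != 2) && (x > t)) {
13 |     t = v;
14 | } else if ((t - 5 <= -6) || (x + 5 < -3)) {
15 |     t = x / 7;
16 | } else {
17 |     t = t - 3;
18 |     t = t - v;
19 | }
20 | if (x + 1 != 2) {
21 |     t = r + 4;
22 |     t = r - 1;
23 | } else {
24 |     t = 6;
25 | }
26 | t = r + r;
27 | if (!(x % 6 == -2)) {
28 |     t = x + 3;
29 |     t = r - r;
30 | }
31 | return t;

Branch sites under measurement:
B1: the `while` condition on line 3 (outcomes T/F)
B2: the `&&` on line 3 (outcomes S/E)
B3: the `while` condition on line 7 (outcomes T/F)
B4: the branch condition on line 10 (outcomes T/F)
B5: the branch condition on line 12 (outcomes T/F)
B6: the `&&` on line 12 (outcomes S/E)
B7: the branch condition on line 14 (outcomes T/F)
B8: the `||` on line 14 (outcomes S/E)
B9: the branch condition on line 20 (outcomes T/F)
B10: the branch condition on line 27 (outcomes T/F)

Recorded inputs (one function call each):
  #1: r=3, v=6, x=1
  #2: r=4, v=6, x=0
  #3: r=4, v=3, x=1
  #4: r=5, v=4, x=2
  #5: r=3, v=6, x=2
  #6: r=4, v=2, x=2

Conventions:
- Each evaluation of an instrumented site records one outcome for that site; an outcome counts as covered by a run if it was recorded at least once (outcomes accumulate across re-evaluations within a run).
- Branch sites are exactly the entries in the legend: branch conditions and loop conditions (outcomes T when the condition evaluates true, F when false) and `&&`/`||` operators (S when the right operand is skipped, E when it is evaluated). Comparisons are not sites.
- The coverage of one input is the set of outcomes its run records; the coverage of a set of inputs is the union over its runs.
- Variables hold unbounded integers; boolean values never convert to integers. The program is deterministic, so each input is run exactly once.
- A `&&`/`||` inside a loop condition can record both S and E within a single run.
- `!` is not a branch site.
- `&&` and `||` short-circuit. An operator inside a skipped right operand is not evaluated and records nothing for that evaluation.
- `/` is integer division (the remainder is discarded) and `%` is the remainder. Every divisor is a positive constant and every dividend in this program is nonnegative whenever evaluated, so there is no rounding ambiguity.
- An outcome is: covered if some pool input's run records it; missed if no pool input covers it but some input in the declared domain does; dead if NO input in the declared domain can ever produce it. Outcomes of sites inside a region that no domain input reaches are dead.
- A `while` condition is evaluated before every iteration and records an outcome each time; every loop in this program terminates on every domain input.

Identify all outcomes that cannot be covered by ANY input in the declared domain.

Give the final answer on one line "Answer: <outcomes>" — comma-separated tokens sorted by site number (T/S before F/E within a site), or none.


exhaustive pass over the 75-input domain:
  B10=F: zero occurrences over every domain input -> dead
  reachable outcomes have witnesses, e.g. B1=T (e.g. r=4, v=2, x=0), B1=F (e.g. r=3, v=2, x=0), B2=S (e.g. r=3, v=2, x=0), B2=E (e.g. r=4, v=2, x=0)
Answer: B10=F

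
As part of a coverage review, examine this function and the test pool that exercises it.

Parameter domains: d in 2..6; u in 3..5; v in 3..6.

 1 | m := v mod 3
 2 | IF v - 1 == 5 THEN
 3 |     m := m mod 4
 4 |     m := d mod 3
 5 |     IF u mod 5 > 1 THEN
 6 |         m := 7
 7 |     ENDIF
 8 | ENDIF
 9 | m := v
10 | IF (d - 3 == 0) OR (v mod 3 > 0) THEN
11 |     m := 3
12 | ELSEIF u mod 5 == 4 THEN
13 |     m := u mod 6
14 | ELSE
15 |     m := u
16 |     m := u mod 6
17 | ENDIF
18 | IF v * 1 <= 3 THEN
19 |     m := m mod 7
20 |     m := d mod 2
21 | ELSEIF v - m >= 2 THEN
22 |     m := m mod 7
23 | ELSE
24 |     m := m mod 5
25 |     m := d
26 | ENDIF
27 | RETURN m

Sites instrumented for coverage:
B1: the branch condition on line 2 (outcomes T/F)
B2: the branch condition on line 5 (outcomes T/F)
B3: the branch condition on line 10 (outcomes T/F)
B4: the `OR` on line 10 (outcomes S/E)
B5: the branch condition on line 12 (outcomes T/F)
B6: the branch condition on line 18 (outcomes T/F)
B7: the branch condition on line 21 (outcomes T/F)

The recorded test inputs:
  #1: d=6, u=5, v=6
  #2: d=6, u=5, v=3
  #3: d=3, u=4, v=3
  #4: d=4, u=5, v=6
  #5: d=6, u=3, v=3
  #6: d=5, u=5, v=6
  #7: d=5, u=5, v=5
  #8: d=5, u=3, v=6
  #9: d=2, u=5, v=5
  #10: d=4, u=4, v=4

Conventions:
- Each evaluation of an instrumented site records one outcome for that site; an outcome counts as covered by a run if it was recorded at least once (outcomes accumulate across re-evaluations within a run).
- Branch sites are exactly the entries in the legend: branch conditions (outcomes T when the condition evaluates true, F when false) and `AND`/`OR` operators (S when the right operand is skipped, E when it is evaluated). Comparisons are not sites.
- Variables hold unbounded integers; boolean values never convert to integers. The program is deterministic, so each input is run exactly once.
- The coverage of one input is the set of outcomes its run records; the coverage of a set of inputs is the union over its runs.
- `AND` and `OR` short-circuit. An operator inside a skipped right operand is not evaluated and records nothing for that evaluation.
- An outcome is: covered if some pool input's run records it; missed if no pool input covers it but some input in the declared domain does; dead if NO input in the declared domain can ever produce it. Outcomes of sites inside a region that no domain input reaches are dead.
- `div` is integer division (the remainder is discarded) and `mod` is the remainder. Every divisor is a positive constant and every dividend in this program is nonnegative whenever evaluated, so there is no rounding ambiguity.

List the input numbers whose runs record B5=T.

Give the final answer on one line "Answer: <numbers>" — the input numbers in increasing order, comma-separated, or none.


input #1 (d=6, u=5, v=6): never hits B5=T
input #2 (d=6, u=5, v=3): never hits B5=T
input #3 (d=3, u=4, v=3): never hits B5=T
input #4 (d=4, u=5, v=6): never hits B5=T
input #5 (d=6, u=3, v=3): never hits B5=T
input #6 (d=5, u=5, v=6): never hits B5=T
input #7 (d=5, u=5, v=5): never hits B5=T
input #8 (d=5, u=3, v=6): never hits B5=T
input #9 (d=2, u=5, v=5): never hits B5=T
input #10 (d=4, u=4, v=4): never hits B5=T
Answer: none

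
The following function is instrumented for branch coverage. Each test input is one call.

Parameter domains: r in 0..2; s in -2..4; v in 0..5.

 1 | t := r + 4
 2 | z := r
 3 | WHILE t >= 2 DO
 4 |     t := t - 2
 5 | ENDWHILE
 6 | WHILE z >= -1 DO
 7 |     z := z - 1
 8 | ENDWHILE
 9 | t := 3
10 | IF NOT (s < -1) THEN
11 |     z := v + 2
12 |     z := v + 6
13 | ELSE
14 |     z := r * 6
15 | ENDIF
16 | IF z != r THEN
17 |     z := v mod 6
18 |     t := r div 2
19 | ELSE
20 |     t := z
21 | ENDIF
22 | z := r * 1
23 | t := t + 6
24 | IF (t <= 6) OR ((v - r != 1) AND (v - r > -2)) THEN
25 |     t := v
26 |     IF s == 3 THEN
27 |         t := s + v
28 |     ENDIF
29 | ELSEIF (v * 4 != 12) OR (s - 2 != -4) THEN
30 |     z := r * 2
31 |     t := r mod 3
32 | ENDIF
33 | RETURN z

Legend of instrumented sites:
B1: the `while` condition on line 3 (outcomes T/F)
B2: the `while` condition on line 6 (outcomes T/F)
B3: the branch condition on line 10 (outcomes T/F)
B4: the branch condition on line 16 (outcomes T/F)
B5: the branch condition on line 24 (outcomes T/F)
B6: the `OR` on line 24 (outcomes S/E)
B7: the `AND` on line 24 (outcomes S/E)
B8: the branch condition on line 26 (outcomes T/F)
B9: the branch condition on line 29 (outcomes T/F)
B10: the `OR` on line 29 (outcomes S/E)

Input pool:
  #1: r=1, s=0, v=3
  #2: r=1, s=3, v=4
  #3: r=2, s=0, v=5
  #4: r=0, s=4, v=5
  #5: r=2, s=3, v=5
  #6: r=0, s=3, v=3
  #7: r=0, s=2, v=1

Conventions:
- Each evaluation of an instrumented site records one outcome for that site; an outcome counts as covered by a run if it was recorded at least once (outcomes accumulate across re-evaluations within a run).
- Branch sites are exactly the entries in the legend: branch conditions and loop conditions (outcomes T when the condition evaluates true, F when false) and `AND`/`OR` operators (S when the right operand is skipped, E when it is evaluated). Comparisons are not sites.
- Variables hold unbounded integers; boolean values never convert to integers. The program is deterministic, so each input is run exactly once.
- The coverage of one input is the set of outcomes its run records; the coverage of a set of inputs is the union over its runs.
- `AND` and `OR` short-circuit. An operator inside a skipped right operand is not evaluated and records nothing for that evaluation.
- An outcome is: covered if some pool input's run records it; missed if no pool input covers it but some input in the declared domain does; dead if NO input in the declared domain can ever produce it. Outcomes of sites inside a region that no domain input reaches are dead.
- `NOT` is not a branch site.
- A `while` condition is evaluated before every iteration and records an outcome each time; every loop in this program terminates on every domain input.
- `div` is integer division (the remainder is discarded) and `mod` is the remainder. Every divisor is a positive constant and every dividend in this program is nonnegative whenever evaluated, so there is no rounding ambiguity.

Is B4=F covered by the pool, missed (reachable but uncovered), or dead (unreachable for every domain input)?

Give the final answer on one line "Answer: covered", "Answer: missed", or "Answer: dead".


no pool input records B4=F
but domain input (r=0, s=-2, v=0) does record it -> reachable, so missed
Answer: missed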